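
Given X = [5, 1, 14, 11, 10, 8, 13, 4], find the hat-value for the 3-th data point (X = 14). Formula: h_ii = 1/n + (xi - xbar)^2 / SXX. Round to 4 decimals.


Mean of X: xbar = 8.2500.
SXX = 147.5000.
For X = 14: h = 1/8 + (14 - 8.2500)^2/147.5000 = 0.3492.

0.3492


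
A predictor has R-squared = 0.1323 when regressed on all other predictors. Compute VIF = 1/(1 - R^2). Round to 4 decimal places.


VIF = 1 / (1 - 0.1323).
= 1 / 0.8677 = 1.1525.

1.1525


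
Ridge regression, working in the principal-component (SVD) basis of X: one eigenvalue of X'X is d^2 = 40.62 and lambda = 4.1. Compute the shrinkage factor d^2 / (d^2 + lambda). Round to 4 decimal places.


d^2 + lambda = 40.62 + 4.1 = 44.7200.
Shrinkage factor = 40.62/44.7200 = 0.9083.

0.9083


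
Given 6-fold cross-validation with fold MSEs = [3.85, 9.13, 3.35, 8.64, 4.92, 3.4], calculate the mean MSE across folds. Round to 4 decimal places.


Sum of fold MSEs = 33.2900.
Average = 33.2900 / 6 = 5.5483.

5.5483


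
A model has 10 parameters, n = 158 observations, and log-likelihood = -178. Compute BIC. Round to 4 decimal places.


Compute k*ln(n) = 10*ln(158) = 10*5.062595 = 50.625950.
Then -2*loglik = 356.
BIC = 50.625950 + 356 = 406.625950, which rounds to 406.6260.

406.6260


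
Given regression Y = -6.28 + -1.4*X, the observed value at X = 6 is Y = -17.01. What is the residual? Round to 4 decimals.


Fitted value at X = 6 is yhat = -6.28 + -1.4*6 = -14.6800.
Residual = -17.01 - -14.6800 = -2.3300.

-2.3300


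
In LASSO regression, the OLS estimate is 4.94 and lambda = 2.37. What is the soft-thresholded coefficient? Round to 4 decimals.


|beta_OLS| = 4.94.
lambda = 2.37.
Since |beta| > lambda, coefficient = sign(beta)*(|beta| - lambda) = 2.5700.
Result = 2.5700.

2.5700


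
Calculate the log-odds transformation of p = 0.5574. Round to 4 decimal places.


1 - p = 0.4426.
p/(1-p) = 1.2594.
logit = ln(1.2594) = 0.2306.

0.2306


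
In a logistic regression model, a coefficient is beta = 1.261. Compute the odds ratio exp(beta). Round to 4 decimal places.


exp(1.261) = 3.5289.
So the odds ratio is 3.5289.

3.5289


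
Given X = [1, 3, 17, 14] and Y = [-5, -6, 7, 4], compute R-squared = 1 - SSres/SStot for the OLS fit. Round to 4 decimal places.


The fitted line is Y = -7.0464 + 0.8053*X.
SSres = 3.5947, SStot = 126.0000.
R^2 = 1 - SSres/SStot = 0.9715.

0.9715


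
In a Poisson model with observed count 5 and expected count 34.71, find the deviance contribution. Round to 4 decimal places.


Compute y*ln(y/mu) = 5*ln(5/34.71) = 5*-1.937590 = -9.687950.
y - mu = -29.71.
D = 2*(-9.687950 - (-29.71)) = 40.044100, which rounds to 40.0441.

40.0441


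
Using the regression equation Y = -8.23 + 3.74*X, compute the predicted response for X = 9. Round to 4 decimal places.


Plug X = 9 into Y = -8.23 + 3.74*X:
Y = -8.23 + 33.6600 = 25.4300.

25.4300


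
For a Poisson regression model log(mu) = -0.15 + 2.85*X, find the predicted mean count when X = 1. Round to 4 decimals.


eta = -0.15 + 2.85 * 1 = 2.7000.
mu = exp(2.7000) = 14.8797.

14.8797


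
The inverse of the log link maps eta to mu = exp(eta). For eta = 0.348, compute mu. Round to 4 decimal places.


mu = exp(eta) = exp(0.348).
= 1.4162.

1.4162


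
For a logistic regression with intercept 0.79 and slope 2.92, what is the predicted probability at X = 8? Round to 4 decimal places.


Compute z = 0.79 + (2.92)(8) = 24.1500.
exp(-z) = 0.0000.
P = 1/(1 + 0.0000) = 1.0000.

1.0000


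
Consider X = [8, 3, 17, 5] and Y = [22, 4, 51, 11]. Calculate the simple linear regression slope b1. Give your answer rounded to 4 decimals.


First compute the means: xbar = 8.2500, ybar = 22.0000.
Then S_xx = sum((xi - xbar)^2) = 114.7500.
S_xy = sum((xi - xbar)(yi - ybar)) = 384.0000.
b1 = S_xy / S_xx = 384.0000 / 114.7500 = 3.3464.

3.3464


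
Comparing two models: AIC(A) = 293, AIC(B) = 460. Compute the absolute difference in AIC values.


Compute |293 - 460| = 167.
Model A has the smaller AIC.

167


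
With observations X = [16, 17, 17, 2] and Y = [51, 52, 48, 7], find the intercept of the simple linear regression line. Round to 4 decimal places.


First find the slope: b1 = 2.9383.
Means: xbar = 13.0000, ybar = 39.5000.
b0 = ybar - b1 * xbar = 39.5000 - 2.9383 * 13.0000 = 1.3025.

1.3025


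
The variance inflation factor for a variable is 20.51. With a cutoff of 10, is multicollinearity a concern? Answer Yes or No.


Check: VIF = 20.51 vs threshold = 10.
Since 20.51 >= 10, the answer is Yes.

Yes


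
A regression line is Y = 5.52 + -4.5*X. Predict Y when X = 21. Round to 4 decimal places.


Predicted value:
Y = 5.52 + (-4.5)(21) = 5.52 + -94.5000 = -88.9800.

-88.9800


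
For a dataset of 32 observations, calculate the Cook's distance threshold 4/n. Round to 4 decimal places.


Using the rule of thumb:
Threshold = 4 / 32 = 0.1250.

0.1250


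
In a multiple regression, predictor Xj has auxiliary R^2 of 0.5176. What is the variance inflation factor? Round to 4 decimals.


Using VIF = 1/(1 - R^2_j):
1 - 0.5176 = 0.4824.
VIF = 2.0730.

2.0730


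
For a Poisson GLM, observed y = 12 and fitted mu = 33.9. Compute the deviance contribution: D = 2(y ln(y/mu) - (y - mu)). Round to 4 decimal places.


Compute y*ln(y/mu) = 12*ln(12/33.9) = 12*-1.038508 = -12.462096.
y - mu = -21.9.
D = 2*(-12.462096 - (-21.9)) = 18.875808, which rounds to 18.8758.

18.8758


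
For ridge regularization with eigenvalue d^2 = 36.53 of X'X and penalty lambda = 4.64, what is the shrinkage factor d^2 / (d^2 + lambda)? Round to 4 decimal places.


Compute the denominator: 36.53 + 4.64 = 41.1700.
Shrinkage factor = 36.53 / 41.1700 = 0.8873.

0.8873


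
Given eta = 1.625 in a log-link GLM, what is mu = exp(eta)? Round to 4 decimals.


Apply the inverse link:
mu = e^1.625 = 5.0784.

5.0784


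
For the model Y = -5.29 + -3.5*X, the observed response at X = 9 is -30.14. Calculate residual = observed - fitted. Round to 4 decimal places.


Compute yhat = -5.29 + (-3.5)(9) = -36.7900.
Residual = actual - predicted = -30.14 - -36.7900 = 6.6500.

6.6500


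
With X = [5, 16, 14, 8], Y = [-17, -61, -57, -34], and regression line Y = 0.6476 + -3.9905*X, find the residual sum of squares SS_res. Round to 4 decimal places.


Predicted values from Y = 0.6476 + -3.9905*X.
Residuals: [2.3049, 2.2004, -1.7806, -2.7236].
SSres = 20.7429.

20.7429


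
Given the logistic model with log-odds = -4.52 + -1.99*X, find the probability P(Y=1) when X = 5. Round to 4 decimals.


Compute z = -4.52 + (-1.99)(5) = -14.4700.
exp(-z) = 1924159.8714.
P = 1/(1 + 1924159.8714) = 0.0000.

0.0000


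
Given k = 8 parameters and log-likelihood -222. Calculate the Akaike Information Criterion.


Compute:
2k = 2*8 = 16.
-2*loglik = -2*(-222) = 444.
AIC = 16 + 444 = 460.

460


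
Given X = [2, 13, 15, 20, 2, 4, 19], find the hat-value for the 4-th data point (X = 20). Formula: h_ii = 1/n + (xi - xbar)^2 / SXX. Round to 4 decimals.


Compute xbar = 10.7143 with n = 7 observations.
SXX = 375.4286.
Leverage = 1/7 + (20 - 10.7143)^2/375.4286 = 0.3725.

0.3725


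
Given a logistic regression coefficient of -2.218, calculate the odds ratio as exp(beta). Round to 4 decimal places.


Odds ratio = exp(beta) = exp(-2.218).
= 0.1088.

0.1088


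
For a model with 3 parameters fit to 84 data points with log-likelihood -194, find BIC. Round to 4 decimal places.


Compute k*ln(n) = 3*ln(84) = 3*4.430817 = 13.292451.
Then -2*loglik = 388.
BIC = 13.292451 + 388 = 401.292451, which rounds to 401.2925.

401.2925


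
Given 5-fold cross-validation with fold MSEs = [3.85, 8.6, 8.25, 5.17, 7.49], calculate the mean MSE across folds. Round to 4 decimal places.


Sum of fold MSEs = 33.3600.
Average = 33.3600 / 5 = 6.6720.

6.6720


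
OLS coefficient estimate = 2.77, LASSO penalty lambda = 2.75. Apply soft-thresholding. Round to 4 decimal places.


Absolute value: |2.77| = 2.77.
Compare to lambda = 2.75.
Since |beta| > lambda, coefficient = sign(beta)*(|beta| - lambda) = 0.0200.

0.0200


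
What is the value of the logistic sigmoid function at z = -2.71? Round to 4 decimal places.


First, exp(2.7100) = 15.0293.
Then sigma(z) = 1/(1 + 15.0293) = 0.0624.

0.0624


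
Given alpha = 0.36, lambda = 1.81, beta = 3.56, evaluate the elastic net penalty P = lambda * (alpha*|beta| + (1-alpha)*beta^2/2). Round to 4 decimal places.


L1 component = 0.36 * |3.56| = 1.2816.
L2 component = 0.64 * 3.56^2 / 2 = 4.0556.
Penalty = 1.81 * (1.2816 + 4.0556) = 1.81 * 5.3372 = 9.6602.

9.6602


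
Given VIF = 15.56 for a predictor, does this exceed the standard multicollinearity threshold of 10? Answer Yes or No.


Check: VIF = 15.56 vs threshold = 10.
Since 15.56 >= 10, the answer is Yes.

Yes


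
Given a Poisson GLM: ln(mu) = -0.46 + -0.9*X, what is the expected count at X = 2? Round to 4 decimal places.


Compute eta = -0.46 + -0.9 * 2 = -2.2600.
Apply inverse link: mu = e^-2.2600 = 0.1044.

0.1044


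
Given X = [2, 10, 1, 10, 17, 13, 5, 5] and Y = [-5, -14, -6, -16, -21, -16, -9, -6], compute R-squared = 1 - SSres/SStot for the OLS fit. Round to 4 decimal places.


The fitted line is Y = -3.5049 + -1.0311*X.
SSres = 15.2899, SStot = 245.8750.
R^2 = 1 - SSres/SStot = 0.9378.

0.9378


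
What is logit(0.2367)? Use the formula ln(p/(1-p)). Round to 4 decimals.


Compute the odds: 0.2367/0.7633 = 0.3101.
Take the natural log: ln(0.3101) = -1.1709.

-1.1709


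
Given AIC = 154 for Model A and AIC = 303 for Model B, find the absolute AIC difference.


Absolute difference = |154 - 303| = 149.
The model with lower AIC (A) is preferred.

149


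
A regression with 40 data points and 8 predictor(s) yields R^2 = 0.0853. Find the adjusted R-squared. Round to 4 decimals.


Using the formula:
(1 - 0.0853) = 0.9147.
Multiply by 39/31: 0.9147 * 39 = 35.6733, then 35.6733 / 31 = 1.1508.
Adj R^2 = 1 - 1.1508 = -0.1508.

-0.1508


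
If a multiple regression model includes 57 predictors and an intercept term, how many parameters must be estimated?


Including the intercept, the model has 57 predictor coefficients + 1 intercept.
Total = 58.

58


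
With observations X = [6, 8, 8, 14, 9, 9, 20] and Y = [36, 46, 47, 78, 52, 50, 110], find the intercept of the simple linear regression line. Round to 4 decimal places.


First find the slope: b1 = 5.3006.
Means: xbar = 10.5714, ybar = 59.8571.
b0 = ybar - b1 * xbar = 59.8571 - 5.3006 * 10.5714 = 3.8221.

3.8221


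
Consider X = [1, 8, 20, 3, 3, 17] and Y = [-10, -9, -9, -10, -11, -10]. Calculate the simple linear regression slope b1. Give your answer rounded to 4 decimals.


The sample means are xbar = 8.6667 and ybar = -9.8333.
Compute S_xx = 321.3333 and S_xy = 16.3333.
Slope b1 = S_xy / S_xx = 16.3333 / 321.3333 = 0.0508.

0.0508


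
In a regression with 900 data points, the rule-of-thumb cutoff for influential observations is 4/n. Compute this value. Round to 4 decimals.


The threshold is 4/n.
4/900 = 0.0044.

0.0044


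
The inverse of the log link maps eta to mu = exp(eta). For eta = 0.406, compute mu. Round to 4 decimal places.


mu = exp(eta) = exp(0.406).
= 1.5008.

1.5008


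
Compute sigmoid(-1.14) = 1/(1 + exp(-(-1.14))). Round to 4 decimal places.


First, exp(1.1400) = 3.1268.
Then sigma(z) = 1/(1 + 3.1268) = 0.2423.

0.2423


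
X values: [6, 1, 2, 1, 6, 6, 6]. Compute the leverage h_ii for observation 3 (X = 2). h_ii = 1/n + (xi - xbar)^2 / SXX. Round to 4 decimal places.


Mean of X: xbar = 4.0000.
SXX = 38.0000.
For X = 2: h = 1/7 + (2 - 4.0000)^2/38.0000 = 0.2481.

0.2481


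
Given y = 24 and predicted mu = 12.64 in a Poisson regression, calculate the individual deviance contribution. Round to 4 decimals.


First: ln(24/12.64) = 0.641187.
Then: 24 * 0.641187 = 15.388488.
y - mu = 24 - 12.64 = 11.36.
D = 2(15.388488 - 11.36) = 8.056976, which rounds to 8.0570.

8.0570


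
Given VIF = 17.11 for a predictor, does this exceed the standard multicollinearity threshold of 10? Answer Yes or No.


Compare VIF = 17.11 to the threshold of 10.
17.11 >= 10, so the answer is Yes.

Yes


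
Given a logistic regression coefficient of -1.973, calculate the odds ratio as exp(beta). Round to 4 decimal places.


Odds ratio = exp(beta) = exp(-1.973).
= 0.1390.

0.1390


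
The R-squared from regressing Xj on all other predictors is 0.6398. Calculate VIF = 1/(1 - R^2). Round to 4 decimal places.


Denominator: 1 - 0.6398 = 0.3602.
VIF = 1 / 0.3602 = 2.7762.

2.7762


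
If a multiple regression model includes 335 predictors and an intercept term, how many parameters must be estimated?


Each predictor gets one coefficient, plus one intercept.
Total parameters = 335 + 1 = 336.

336


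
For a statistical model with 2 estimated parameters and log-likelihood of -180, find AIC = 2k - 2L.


AIC = 2*2 - 2*(-180).
= 4 + 360 = 364.

364


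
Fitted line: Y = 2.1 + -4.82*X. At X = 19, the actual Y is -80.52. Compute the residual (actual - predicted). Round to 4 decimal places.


Compute yhat = 2.1 + (-4.82)(19) = -89.4800.
Residual = actual - predicted = -80.52 - -89.4800 = 8.9600.

8.9600


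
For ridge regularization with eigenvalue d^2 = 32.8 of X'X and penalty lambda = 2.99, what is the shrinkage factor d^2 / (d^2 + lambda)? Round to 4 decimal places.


Compute the denominator: 32.8 + 2.99 = 35.7900.
Shrinkage factor = 32.8 / 35.7900 = 0.9165.

0.9165


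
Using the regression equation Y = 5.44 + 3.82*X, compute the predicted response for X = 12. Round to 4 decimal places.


Substitute X = 12 into the equation:
Y = 5.44 + 3.82 * 12 = 5.44 + 45.8400 = 51.2800.

51.2800


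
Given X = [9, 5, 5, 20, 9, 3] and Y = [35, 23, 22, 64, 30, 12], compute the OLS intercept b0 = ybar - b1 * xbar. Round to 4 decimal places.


Compute b1 = 2.9067 from the OLS formula.
With xbar = 8.5000 and ybar = 31.0000, the intercept is:
b0 = 31.0000 - 2.9067 * 8.5000 = 6.2933.

6.2933


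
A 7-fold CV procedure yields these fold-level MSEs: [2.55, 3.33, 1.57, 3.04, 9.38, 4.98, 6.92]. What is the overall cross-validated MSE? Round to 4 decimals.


Add all fold MSEs: 31.7700.
Divide by k = 7: 31.7700/7 = 4.5386.

4.5386


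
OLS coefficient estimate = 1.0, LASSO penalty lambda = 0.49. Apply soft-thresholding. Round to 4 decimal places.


Absolute value: |1.0| = 1.0.
Compare to lambda = 0.49.
Since |beta| > lambda, coefficient = sign(beta)*(|beta| - lambda) = 0.5100.

0.5100


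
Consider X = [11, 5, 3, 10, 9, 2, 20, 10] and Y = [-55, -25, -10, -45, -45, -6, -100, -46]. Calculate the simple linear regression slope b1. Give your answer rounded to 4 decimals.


Calculate xbar = 8.7500, ybar = -41.5000.
S_xx = 227.5000, S_xy = -1182.0000.
Using b1 = S_xy / S_xx = -1182.0000 / 227.5000, we get b1 = -5.1956.

-5.1956


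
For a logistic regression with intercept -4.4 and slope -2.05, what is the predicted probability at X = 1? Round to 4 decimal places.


Compute z = -4.4 + (-2.05)(1) = -6.4500.
exp(-z) = 632.7023.
P = 1/(1 + 632.7023) = 0.0016.

0.0016


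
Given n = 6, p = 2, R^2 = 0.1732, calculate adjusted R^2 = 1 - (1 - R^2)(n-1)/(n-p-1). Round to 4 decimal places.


Using the formula:
(1 - 0.1732) = 0.8268.
Multiply by 5/3: 0.8268 * 5 = 4.1340, then 4.1340 / 3 = 1.3780.
Adj R^2 = 1 - 1.3780 = -0.3780.

-0.3780


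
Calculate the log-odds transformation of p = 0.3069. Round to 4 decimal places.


Compute the odds: 0.3069/0.6931 = 0.4428.
Take the natural log: ln(0.4428) = -0.8147.

-0.8147


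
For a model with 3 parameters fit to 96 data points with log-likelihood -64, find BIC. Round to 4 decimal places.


Compute k*ln(n) = 3*ln(96) = 3*4.564348 = 13.693044.
Then -2*loglik = 128.
BIC = 13.693044 + 128 = 141.693044, which rounds to 141.6930.

141.6930


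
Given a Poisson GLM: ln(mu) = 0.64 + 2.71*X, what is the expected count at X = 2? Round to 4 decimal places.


Linear predictor: eta = 0.64 + (2.71)(2) = 6.0600.
Expected count: mu = exp(6.0600) = 428.3754.

428.3754


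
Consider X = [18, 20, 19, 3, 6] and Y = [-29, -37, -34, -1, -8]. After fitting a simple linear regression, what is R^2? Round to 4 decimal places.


Fit the OLS line: b0 = 4.7326, b1 = -2.0100.
SSres = 9.1739.
SStot = 1054.8000.
R^2 = 1 - 9.1739/1054.8000 = 0.9913.

0.9913


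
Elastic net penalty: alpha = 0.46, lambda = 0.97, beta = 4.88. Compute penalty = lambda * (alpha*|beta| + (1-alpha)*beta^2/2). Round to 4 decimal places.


L1 component = 0.46 * |4.88| = 2.2448.
L2 component = 0.54 * 4.88^2 / 2 = 6.4299.
Penalty = 0.97 * (2.2448 + 6.4299) = 0.97 * 8.6747 = 8.4144.

8.4144


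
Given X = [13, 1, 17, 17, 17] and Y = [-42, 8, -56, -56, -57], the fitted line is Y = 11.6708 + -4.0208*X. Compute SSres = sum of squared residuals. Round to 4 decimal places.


For each point, residual = actual - predicted.
Residuals: [-1.4004, 0.3500, 0.6828, 0.6828, -0.3172].
Sum of squared residuals = 3.1167.

3.1167


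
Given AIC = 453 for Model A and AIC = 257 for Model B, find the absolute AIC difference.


|AIC_A - AIC_B| = |453 - 257| = 196.
Model B is preferred (lower AIC).

196


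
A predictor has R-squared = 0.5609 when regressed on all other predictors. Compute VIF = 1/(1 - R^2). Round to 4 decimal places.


Denominator: 1 - 0.5609 = 0.4391.
VIF = 1 / 0.4391 = 2.2774.

2.2774


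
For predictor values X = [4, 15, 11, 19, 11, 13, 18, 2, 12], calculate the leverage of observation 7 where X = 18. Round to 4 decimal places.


Mean of X: xbar = 11.6667.
SXX = 260.0000.
For X = 18: h = 1/9 + (18 - 11.6667)^2/260.0000 = 0.2654.

0.2654


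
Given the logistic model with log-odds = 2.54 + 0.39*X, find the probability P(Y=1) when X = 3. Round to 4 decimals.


Compute z = 2.54 + (0.39)(3) = 3.7100.
exp(-z) = 0.0245.
P = 1/(1 + 0.0245) = 0.9761.

0.9761


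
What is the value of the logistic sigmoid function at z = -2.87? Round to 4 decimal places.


exp(2.8700) = 17.6370.
1 + exp(-z) = 18.6370.
sigmoid = 1/18.6370 = 0.0537.

0.0537


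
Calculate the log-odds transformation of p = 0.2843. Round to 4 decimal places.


1 - p = 0.7157.
p/(1-p) = 0.3972.
logit = ln(0.3972) = -0.9232.

-0.9232


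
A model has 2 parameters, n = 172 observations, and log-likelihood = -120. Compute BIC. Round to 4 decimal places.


ln(172) = 5.147494.
k * ln(n) = 2 * 5.147494 = 10.294988.
-2L = 240.
BIC = 10.294988 + 240 = 250.294988, which rounds to 250.2950.

250.2950


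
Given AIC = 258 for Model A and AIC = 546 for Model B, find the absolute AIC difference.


|AIC_A - AIC_B| = |258 - 546| = 288.
Model A is preferred (lower AIC).

288


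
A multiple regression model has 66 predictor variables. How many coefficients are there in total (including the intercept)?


Including the intercept, the model has 66 predictor coefficients + 1 intercept.
Total = 67.

67


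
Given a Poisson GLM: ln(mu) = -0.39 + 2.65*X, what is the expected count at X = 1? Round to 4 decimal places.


eta = -0.39 + 2.65 * 1 = 2.2600.
mu = exp(2.2600) = 9.5831.

9.5831


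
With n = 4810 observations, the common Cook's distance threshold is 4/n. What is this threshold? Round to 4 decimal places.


The threshold is 4/n.
4/4810 = 0.0008.

0.0008


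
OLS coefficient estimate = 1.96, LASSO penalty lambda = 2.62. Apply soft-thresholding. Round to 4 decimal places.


Absolute value: |1.96| = 1.96.
Compare to lambda = 2.62.
Since |beta| <= lambda, the coefficient is set to 0.

0.0000


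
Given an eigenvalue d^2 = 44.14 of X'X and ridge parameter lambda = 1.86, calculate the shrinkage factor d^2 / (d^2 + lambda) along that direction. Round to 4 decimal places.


Compute the denominator: 44.14 + 1.86 = 46.0000.
Shrinkage factor = 44.14 / 46.0000 = 0.9596.

0.9596


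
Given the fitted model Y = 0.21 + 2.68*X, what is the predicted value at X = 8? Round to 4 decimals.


Substitute X = 8 into the equation:
Y = 0.21 + 2.68 * 8 = 0.21 + 21.4400 = 21.6500.

21.6500


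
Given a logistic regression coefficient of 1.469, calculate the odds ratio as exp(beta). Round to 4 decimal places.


The odds ratio is computed as:
OR = e^(1.469) = 4.3449.

4.3449


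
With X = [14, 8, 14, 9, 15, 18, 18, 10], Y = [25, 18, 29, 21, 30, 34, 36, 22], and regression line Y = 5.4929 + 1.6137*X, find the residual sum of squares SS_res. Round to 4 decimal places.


Predicted values from Y = 5.4929 + 1.6137*X.
Residuals: [-3.0847, -0.4025, 0.9153, 0.9838, 0.3016, -0.5395, 1.4605, 0.3701].
SSres = 14.1351.

14.1351


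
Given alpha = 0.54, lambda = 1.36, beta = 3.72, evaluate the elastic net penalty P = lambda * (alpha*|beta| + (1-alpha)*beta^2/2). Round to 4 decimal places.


Compute:
L1 = 0.54 * 3.72 = 2.0088.
L2 = 0.46 * 3.72^2 / 2 = 3.1828.
Penalty = 1.36 * (2.0088 + 3.1828) = 7.0606.

7.0606


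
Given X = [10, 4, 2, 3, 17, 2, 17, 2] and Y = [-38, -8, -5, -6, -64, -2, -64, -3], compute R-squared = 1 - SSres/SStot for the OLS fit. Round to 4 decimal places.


Fit the OLS line: b0 = 5.5977, b1 = -4.1190.
SSres = 21.1275.
SStot = 5261.5000.
R^2 = 1 - 21.1275/5261.5000 = 0.9960.

0.9960


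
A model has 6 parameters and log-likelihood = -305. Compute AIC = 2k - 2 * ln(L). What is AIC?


AIC = 2k - 2*loglik = 2(6) - 2(-305).
= 12 + 610 = 622.

622


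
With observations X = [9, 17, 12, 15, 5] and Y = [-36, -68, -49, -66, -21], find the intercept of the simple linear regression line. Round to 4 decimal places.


First find the slope: b1 = -4.1557.
Means: xbar = 11.6000, ybar = -48.0000.
b0 = ybar - b1 * xbar = -48.0000 - -4.1557 * 11.6000 = 0.2061.

0.2061


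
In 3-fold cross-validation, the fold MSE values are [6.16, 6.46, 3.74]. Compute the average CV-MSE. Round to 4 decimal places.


Total MSE across folds = 16.3600.
CV-MSE = 16.3600/3 = 5.4533.

5.4533


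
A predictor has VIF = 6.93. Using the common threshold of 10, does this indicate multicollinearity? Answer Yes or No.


The threshold is 10.
VIF = 6.93 is < 10.
Multicollinearity indication: No.

No


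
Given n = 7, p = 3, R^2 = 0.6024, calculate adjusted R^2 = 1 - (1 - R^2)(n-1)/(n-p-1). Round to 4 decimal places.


Plug in: Adj R^2 = 1 - (1 - 0.6024) * 6/3.
= 1 - 0.3976 * 6/3
= 1 - 2.3856 / 3
= 1 - 0.7952 = 0.2048.

0.2048


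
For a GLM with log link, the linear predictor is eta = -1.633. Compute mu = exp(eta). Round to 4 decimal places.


Apply the inverse link:
mu = e^-1.633 = 0.1953.

0.1953


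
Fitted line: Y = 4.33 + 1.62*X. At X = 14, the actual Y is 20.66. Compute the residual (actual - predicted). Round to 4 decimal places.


Fitted value at X = 14 is yhat = 4.33 + 1.62*14 = 27.0100.
Residual = 20.66 - 27.0100 = -6.3500.

-6.3500


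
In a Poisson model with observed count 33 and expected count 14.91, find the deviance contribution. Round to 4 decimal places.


Compute y*ln(y/mu) = 33*ln(33/14.91) = 33*0.794475 = 26.217675.
y - mu = 18.09.
D = 2*(26.217675 - (18.09)) = 16.255350, which rounds to 16.2554.

16.2554


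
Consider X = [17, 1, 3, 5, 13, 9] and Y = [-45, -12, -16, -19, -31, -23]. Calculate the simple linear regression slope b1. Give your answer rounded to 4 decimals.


First compute the means: xbar = 8.0000, ybar = -24.3333.
Then S_xx = sum((xi - xbar)^2) = 190.0000.
S_xy = sum((xi - xbar)(yi - ybar)) = -362.0000.
b1 = S_xy / S_xx = -362.0000 / 190.0000 = -1.9053.

-1.9053


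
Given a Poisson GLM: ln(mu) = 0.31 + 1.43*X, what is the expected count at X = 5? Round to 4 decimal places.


Compute eta = 0.31 + 1.43 * 5 = 7.4600.
Apply inverse link: mu = e^7.4600 = 1737.1481.

1737.1481


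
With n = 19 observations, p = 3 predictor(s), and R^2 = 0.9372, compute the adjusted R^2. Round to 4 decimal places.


Plug in: Adj R^2 = 1 - (1 - 0.9372) * 18/15.
= 1 - 0.0628 * 18/15
= 1 - 1.1304 / 15
= 1 - 0.0754 = 0.9246.

0.9246


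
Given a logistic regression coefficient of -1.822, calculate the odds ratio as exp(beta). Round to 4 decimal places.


The odds ratio is computed as:
OR = e^(-1.822) = 0.1617.

0.1617


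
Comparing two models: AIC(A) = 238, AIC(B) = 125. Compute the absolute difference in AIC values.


|AIC_A - AIC_B| = |238 - 125| = 113.
Model B is preferred (lower AIC).

113


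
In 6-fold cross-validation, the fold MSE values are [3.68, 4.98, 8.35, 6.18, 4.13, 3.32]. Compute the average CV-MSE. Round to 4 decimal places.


Total MSE across folds = 30.6400.
CV-MSE = 30.6400/6 = 5.1067.

5.1067


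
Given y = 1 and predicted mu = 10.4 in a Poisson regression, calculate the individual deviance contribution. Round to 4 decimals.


First: ln(1/10.4) = -2.341806.
Then: 1 * -2.341806 = -2.341806.
y - mu = 1 - 10.4 = -9.4.
D = 2(-2.341806 - -9.4) = 14.116388, which rounds to 14.1164.

14.1164


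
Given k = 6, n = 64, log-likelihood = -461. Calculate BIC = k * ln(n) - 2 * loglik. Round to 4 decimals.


Compute k*ln(n) = 6*ln(64) = 6*4.158883 = 24.953298.
Then -2*loglik = 922.
BIC = 24.953298 + 922 = 946.953298, which rounds to 946.9533.

946.9533


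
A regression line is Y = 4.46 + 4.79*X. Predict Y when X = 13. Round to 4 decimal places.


Substitute X = 13 into the equation:
Y = 4.46 + 4.79 * 13 = 4.46 + 62.2700 = 66.7300.

66.7300


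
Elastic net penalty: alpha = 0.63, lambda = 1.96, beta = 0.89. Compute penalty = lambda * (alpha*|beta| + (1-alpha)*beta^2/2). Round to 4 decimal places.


alpha * |beta| = 0.63 * 0.89 = 0.5607.
(1-alpha) * beta^2/2 = 0.37 * 0.7921/2 = 0.1465.
Total = 1.96 * (0.5607 + 0.1465) = 1.3862.

1.3862


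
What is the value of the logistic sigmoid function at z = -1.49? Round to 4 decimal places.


exp(1.4900) = 4.4371.
1 + exp(-z) = 5.4371.
sigmoid = 1/5.4371 = 0.1839.

0.1839


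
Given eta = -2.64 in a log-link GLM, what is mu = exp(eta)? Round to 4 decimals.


The inverse log link gives:
mu = exp(-2.64) = 0.0714.

0.0714


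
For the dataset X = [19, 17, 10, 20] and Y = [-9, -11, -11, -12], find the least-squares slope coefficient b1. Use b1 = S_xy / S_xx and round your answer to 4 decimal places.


The sample means are xbar = 16.5000 and ybar = -10.7500.
Compute S_xx = 61.0000 and S_xy = 1.5000.
Slope b1 = S_xy / S_xx = 1.5000 / 61.0000 = 0.0246.

0.0246


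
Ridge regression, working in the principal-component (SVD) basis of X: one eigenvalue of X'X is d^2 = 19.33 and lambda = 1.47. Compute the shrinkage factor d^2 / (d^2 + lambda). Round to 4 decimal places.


d^2 + lambda = 19.33 + 1.47 = 20.8000.
Shrinkage factor = 19.33/20.8000 = 0.9293.

0.9293


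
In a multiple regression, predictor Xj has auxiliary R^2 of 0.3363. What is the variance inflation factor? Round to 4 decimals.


Using VIF = 1/(1 - R^2_j):
1 - 0.3363 = 0.6637.
VIF = 1.5067.

1.5067


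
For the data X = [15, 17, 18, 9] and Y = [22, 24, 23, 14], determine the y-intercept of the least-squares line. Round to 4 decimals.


The slope is b1 = 1.1026.
Sample means are xbar = 14.7500 and ybar = 20.7500.
Intercept: b0 = 20.7500 - (1.1026)(14.7500) = 4.4872.

4.4872


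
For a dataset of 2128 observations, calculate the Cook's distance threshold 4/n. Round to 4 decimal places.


Using the rule of thumb:
Threshold = 4 / 2128 = 0.0019.

0.0019


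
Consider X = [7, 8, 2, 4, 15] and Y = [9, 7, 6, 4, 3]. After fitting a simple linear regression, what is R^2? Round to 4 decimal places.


The fitted line is Y = 7.0243 + -0.1700*X.
SSres = 19.9433, SStot = 22.8000.
R^2 = 1 - SSres/SStot = 0.1253.

0.1253


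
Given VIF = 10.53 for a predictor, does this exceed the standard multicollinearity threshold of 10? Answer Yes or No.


Compare VIF = 10.53 to the threshold of 10.
10.53 >= 10, so the answer is Yes.

Yes


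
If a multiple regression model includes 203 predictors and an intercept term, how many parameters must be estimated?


Including the intercept, the model has 203 predictor coefficients + 1 intercept.
Total = 204.

204


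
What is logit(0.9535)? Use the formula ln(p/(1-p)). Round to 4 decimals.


1 - p = 0.0465.
p/(1-p) = 20.5054.
logit = ln(20.5054) = 3.0207.

3.0207


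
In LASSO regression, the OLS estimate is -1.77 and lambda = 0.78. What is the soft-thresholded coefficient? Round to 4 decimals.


Absolute value: |-1.77| = 1.77.
Compare to lambda = 0.78.
Since |beta| > lambda, coefficient = sign(beta)*(|beta| - lambda) = -0.9900.

-0.9900


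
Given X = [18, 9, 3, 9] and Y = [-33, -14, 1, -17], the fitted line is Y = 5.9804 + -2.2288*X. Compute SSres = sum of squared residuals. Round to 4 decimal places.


Predicted values from Y = 5.9804 + -2.2288*X.
Residuals: [1.1380, 0.0788, 1.7060, -2.9212].
SSres = 12.7451.

12.7451


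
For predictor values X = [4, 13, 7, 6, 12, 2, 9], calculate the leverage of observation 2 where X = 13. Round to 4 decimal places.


Mean of X: xbar = 7.5714.
SXX = 97.7143.
For X = 13: h = 1/7 + (13 - 7.5714)^2/97.7143 = 0.4444.

0.4444


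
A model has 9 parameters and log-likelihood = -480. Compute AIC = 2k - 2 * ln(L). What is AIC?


AIC = 2k - 2*loglik = 2(9) - 2(-480).
= 18 + 960 = 978.

978


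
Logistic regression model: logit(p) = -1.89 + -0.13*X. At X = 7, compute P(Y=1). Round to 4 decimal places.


Compute z = -1.89 + (-0.13)(7) = -2.8000.
exp(-z) = 16.4446.
P = 1/(1 + 16.4446) = 0.0573.

0.0573


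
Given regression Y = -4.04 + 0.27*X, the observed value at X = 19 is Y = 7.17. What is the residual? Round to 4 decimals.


Predicted = -4.04 + 0.27 * 19 = 1.0900.
Residual = 7.17 - 1.0900 = 6.0800.

6.0800


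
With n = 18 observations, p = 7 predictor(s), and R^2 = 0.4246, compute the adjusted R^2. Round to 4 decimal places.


Using the formula:
(1 - 0.4246) = 0.5754.
Multiply by 17/10: 0.5754 * 17 = 9.7818, then 9.7818 / 10 = 0.9782.
Adj R^2 = 1 - 0.9782 = 0.0218.

0.0218


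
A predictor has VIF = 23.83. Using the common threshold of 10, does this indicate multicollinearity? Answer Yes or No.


Check: VIF = 23.83 vs threshold = 10.
Since 23.83 >= 10, the answer is Yes.

Yes


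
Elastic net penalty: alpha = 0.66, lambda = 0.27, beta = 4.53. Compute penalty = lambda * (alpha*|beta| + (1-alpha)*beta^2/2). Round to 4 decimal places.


L1 component = 0.66 * |4.53| = 2.9898.
L2 component = 0.34 * 4.53^2 / 2 = 3.4886.
Penalty = 0.27 * (2.9898 + 3.4886) = 0.27 * 6.4784 = 1.7492.

1.7492


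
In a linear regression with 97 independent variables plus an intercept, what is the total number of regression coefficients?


Total coefficients = number of predictors + 1 (for the intercept).
= 97 + 1 = 98.

98


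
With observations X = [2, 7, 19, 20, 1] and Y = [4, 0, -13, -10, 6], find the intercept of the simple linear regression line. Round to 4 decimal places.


First find the slope: b1 = -0.9128.
Means: xbar = 9.8000, ybar = -2.6000.
b0 = ybar - b1 * xbar = -2.6000 - -0.9128 * 9.8000 = 6.3453.

6.3453


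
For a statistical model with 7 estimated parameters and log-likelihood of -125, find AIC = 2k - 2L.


AIC = 2k - 2*loglik = 2(7) - 2(-125).
= 14 + 250 = 264.

264


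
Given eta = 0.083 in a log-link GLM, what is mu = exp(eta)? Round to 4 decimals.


Apply the inverse link:
mu = e^0.083 = 1.0865.

1.0865


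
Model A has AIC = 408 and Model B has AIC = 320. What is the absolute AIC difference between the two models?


Absolute difference = |408 - 320| = 88.
The model with lower AIC (B) is preferred.

88


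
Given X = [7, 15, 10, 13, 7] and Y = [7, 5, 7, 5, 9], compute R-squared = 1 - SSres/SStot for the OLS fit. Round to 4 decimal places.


Fit the OLS line: b0 = 10.9063, b1 = -0.4141.
SSres = 2.4219.
SStot = 11.2000.
R^2 = 1 - 2.4219/11.2000 = 0.7838.

0.7838


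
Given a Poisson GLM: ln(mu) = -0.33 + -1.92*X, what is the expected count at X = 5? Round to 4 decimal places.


eta = -0.33 + -1.92 * 5 = -9.9300.
mu = exp(-9.9300) = 0.0000.

0.0000


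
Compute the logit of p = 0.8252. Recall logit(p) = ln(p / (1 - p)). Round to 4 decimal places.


1 - p = 0.1748.
p/(1-p) = 4.7208.
logit = ln(4.7208) = 1.5520.

1.5520


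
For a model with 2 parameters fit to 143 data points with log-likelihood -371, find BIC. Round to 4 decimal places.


Compute k*ln(n) = 2*ln(143) = 2*4.962845 = 9.925690.
Then -2*loglik = 742.
BIC = 9.925690 + 742 = 751.925690, which rounds to 751.9257.

751.9257


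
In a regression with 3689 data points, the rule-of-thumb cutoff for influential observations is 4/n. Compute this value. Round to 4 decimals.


Cook's distance cutoff = 4/n = 4/3689.
= 0.0011.

0.0011


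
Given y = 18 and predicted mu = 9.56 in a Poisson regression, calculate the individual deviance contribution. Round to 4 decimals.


y/mu = 18/9.56 = 1.882845 (approx.), and ln(18/9.56) = 0.632784.
y * ln(y/mu) = 18 * 0.632784 = 11.390112.
y - mu = 8.44.
D = 2 * (11.390112 - 8.44) = 5.900224, which rounds to 5.9002.

5.9002


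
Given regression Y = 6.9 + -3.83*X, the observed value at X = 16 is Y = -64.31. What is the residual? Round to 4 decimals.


Fitted value at X = 16 is yhat = 6.9 + -3.83*16 = -54.3800.
Residual = -64.31 - -54.3800 = -9.9300.

-9.9300


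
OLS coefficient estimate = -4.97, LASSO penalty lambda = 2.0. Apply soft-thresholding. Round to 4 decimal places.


Check: |-4.97| = 4.97 vs lambda = 2.0.
Since |beta| > lambda, coefficient = sign(beta)*(|beta| - lambda) = -2.9700.
Soft-thresholded coefficient = -2.9700.

-2.9700


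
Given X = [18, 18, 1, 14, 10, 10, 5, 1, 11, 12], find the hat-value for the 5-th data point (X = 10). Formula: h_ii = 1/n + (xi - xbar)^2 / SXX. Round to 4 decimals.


Compute xbar = 10.0000 with n = 10 observations.
SXX = 336.0000.
Leverage = 1/10 + (10 - 10.0000)^2/336.0000 = 0.1000.

0.1000


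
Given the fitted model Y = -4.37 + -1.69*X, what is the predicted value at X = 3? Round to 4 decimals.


Substitute X = 3 into the equation:
Y = -4.37 + -1.69 * 3 = -4.37 + -5.0700 = -9.4400.

-9.4400


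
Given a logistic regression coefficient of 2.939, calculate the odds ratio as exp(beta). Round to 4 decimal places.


exp(2.939) = 18.8969.
So the odds ratio is 18.8969.

18.8969


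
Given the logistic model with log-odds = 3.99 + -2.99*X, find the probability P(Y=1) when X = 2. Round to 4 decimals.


z = 3.99 + -2.99 * 2 = -1.9900.
Sigmoid: P = 1 / (1 + exp(1.9900)) = 0.1203.

0.1203


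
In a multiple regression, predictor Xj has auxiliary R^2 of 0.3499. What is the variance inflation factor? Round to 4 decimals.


Using VIF = 1/(1 - R^2_j):
1 - 0.3499 = 0.6501.
VIF = 1.5382.

1.5382


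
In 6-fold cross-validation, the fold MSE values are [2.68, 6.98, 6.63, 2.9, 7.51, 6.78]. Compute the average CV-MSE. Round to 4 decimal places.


Add all fold MSEs: 33.4800.
Divide by k = 6: 33.4800/6 = 5.5800.

5.5800


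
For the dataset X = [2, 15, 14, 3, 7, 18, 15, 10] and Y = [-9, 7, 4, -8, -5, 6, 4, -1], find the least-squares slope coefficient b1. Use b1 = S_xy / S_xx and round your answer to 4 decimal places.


First compute the means: xbar = 10.5000, ybar = -0.2500.
Then S_xx = sum((xi - xbar)^2) = 250.0000.
S_xy = sum((xi - xbar)(yi - ybar)) = 263.0000.
b1 = S_xy / S_xx = 263.0000 / 250.0000 = 1.0520.

1.0520


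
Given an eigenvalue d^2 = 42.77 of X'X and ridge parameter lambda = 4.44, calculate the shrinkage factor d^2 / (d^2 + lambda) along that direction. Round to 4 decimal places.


d^2 + lambda = 42.77 + 4.44 = 47.2100.
Shrinkage factor = 42.77/47.2100 = 0.9060.

0.9060


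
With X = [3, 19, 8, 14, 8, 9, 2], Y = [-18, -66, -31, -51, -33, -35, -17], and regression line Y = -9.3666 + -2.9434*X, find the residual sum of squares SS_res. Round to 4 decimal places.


Predicted values from Y = -9.3666 + -2.9434*X.
Residuals: [0.1968, -0.7088, 1.9138, -0.4258, -0.0862, 0.8572, -1.7466].
SSres = 8.1779.

8.1779


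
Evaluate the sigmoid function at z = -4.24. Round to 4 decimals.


exp(4.2400) = 69.4079.
1 + exp(-z) = 70.4079.
sigmoid = 1/70.4079 = 0.0142.

0.0142


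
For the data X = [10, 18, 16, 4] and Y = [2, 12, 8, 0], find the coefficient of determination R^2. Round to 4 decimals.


Fit the OLS line: b0 = -4.5000, b1 = 0.8333.
SSres = 7.6667.
SStot = 91.0000.
R^2 = 1 - 7.6667/91.0000 = 0.9158.

0.9158


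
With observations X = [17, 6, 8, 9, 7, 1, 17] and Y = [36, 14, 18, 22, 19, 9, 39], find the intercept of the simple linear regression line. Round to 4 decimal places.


The slope is b1 = 1.8748.
Sample means are xbar = 9.2857 and ybar = 22.4286.
Intercept: b0 = 22.4286 - (1.8748)(9.2857) = 5.0195.

5.0195


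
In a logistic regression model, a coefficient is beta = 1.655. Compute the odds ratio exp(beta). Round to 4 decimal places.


The odds ratio is computed as:
OR = e^(1.655) = 5.2331.

5.2331


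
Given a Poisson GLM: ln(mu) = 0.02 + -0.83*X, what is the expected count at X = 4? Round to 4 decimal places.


Linear predictor: eta = 0.02 + (-0.83)(4) = -3.3000.
Expected count: mu = exp(-3.3000) = 0.0369.

0.0369


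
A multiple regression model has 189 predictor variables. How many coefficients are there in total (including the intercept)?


Each predictor gets one coefficient, plus one intercept.
Total parameters = 189 + 1 = 190.

190


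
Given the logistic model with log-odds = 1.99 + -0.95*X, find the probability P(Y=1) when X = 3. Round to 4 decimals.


z = 1.99 + -0.95 * 3 = -0.8600.
Sigmoid: P = 1 / (1 + exp(0.8600)) = 0.2973.

0.2973


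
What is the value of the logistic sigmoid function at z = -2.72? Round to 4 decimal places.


Compute exp(2.7200) = 15.1803.
Sigmoid = 1 / (1 + 15.1803) = 1 / 16.1803 = 0.0618.

0.0618


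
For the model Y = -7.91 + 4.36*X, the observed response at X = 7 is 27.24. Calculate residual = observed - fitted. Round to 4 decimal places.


Fitted value at X = 7 is yhat = -7.91 + 4.36*7 = 22.6100.
Residual = 27.24 - 22.6100 = 4.6300.

4.6300


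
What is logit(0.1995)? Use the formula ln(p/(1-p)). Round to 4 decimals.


The odds are p/(1-p) = 0.1995 / 0.8005 = 0.2492.
logit(p) = ln(0.2492) = -1.3894.

-1.3894


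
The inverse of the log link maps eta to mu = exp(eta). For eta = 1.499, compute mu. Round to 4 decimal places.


Apply the inverse link:
mu = e^1.499 = 4.4772.

4.4772


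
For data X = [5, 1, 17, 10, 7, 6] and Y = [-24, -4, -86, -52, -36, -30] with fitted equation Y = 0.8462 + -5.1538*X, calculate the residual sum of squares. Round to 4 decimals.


Compute predicted values, then residuals = yi - yhat_i.
Residuals: [0.9228, 0.3076, 0.7684, -1.3082, -0.7696, 0.0766].
SSres = sum(residual^2) = 3.8462.

3.8462


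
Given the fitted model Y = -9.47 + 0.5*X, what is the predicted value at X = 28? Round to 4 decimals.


Predicted value:
Y = -9.47 + (0.5)(28) = -9.47 + 14.0000 = 4.5300.

4.5300


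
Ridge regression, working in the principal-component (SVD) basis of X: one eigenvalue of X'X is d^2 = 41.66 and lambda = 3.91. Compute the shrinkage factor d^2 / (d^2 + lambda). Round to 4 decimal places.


Compute the denominator: 41.66 + 3.91 = 45.5700.
Shrinkage factor = 41.66 / 45.5700 = 0.9142.

0.9142


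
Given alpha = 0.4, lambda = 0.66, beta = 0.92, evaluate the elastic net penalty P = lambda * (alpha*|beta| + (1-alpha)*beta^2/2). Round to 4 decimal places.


Compute:
L1 = 0.4 * 0.92 = 0.3680.
L2 = 0.6 * 0.92^2 / 2 = 0.2539.
Penalty = 0.66 * (0.3680 + 0.2539) = 0.4105.

0.4105


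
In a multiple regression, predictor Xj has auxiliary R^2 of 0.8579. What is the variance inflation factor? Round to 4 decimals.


VIF = 1 / (1 - 0.8579).
= 1 / 0.1421 = 7.0373.

7.0373


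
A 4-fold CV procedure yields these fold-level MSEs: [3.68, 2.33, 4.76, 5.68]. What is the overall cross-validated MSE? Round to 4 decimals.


Add all fold MSEs: 16.4500.
Divide by k = 4: 16.4500/4 = 4.1125.

4.1125
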